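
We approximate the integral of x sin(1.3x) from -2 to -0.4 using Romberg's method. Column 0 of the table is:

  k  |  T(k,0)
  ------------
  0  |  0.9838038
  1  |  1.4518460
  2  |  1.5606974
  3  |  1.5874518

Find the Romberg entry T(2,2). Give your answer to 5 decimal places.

Richardson extrapolation on the trapezoidal column (denominator 4−1=3):
T(1,1) = 1.4518460 + (1.4518460 − 0.9838038)/3 = 1.6078601
T(2,1) = (4·1.5606974 − 1.4518460) / 3 = 1.5969812
T(2,2) = 1.5969812 + (1.5969812 − 1.6078601)/15 = 1.5962559
(Column j=1 coincides with Simpson's rule on the same nodes.)

1.59626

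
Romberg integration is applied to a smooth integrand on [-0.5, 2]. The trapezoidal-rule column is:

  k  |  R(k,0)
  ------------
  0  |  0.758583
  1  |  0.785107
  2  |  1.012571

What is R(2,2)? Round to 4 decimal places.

1.1080

Richardson extrapolation on the trapezoidal column (denominator 4−1=3):
R(1,1) = 0.785107 + (0.785107 − 0.758583)/3 = 0.793948
R(2,1) = (4·1.012571 − 0.785107) / 3 = 1.088392
R(2,2) = 1.088392 + (1.088392 − 0.793948)/15 = 1.108022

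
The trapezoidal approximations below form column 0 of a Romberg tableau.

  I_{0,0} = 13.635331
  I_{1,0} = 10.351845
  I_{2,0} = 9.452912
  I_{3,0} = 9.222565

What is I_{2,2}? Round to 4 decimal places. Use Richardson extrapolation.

9.1463

Richardson extrapolation on the trapezoidal column (denominator 4−1=3):
I_{1,1} = (4·10.351845 − 13.635331) / 3 = 9.257350
I_{2,1} = (4·9.452912 − 10.351845) / 3 = 9.153268
I_{2,2} = 9.153268 + (9.153268 − 9.257350)/15 = 9.146329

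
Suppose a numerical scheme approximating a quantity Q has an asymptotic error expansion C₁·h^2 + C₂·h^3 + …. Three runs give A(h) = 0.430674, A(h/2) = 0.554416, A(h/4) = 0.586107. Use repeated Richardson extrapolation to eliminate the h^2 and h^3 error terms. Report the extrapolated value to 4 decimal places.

0.5968

First eliminate the h^2 term (factor 2^2 = 4):
  B₁ = (4·0.554416 − 0.430674)/3 = 0.595663
  B₂ = (4·0.586107 − 0.554416)/3 = 0.596671
Then eliminate the h^3 term (factor 2^3 = 8):
  (8·0.596671 − 0.595663)/7 = 0.596815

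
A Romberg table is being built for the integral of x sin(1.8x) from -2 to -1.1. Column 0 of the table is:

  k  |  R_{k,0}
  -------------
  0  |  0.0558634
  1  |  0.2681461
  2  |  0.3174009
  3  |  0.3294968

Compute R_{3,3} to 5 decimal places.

0.33351

R_{1,1} = (4·0.2681461 − 0.0558634) / 3 = 0.3389070
R_{2,1} = (4·0.3174009 − 0.2681461) / 3 = 0.3338192
R_{3,1} = (4·0.3294968 − 0.3174009) / 3 = 0.3335288
R_{2,2} = (16·0.3338192 − 0.3389070) / 15 = 0.3334800
R_{3,2} = 0.3335288 + (0.3335288 − 0.3338192)/15 = 0.3335094
R_{3,3} = 0.3335094 + (0.3335094 − 0.3334800)/63 = 0.3335099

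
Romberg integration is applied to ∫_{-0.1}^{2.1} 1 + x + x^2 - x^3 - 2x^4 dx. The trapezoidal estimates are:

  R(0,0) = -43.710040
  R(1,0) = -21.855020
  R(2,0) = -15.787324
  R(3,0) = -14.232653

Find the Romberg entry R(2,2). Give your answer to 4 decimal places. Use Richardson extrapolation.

Richardson extrapolation on the trapezoidal column (denominator 4−1=3):
R(1,1) = (4·(-21.855020) − (-43.710040)) / 3 = -14.570013
R(2,1) = -15.787324 + (-15.787324 − (-21.855020))/3 = -13.764759
R(2,2) = (16·(-13.764759) − (-14.570013)) / 15 = -13.711075

-13.7111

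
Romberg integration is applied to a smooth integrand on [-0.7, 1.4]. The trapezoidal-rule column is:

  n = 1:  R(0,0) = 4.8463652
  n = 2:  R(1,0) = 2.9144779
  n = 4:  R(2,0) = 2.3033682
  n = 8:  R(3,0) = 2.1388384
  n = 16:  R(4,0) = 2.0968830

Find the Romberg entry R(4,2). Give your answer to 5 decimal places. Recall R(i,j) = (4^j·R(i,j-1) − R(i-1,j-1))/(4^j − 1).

2.08282

Richardson extrapolation on the trapezoidal column (denominator 4−1=3):
R(3,1) = 2.1388384 + (2.1388384 − 2.3033682)/3 = 2.0839951
R(4,1) = 2.0968830 + (2.0968830 − 2.1388384)/3 = 2.0828979
R(4,2) = 2.0828979 + (2.0828979 − 2.0839951)/15 = 2.0828248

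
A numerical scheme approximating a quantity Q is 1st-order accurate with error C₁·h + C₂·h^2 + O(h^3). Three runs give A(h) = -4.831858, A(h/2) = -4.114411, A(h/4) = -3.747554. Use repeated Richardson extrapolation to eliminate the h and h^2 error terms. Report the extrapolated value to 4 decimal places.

First eliminate the h term (factor 2^1 = 2):
  B₁ = (2·(-4.114411) − (-4.831858))/1 = -3.396964
  B₂ = (2·(-3.747554) − (-4.114411))/1 = -3.380697
Then eliminate the h^2 term (factor 2^2 = 4):
  (4·(-3.380697) − (-3.396964))/3 = -3.375275

-3.3753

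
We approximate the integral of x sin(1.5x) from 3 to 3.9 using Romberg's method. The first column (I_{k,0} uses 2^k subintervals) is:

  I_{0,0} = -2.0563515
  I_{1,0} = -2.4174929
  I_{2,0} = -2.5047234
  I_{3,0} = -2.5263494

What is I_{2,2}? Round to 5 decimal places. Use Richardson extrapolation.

Richardson extrapolation on the trapezoidal column (denominator 4−1=3):
I_{1,1} = (4·(-2.4174929) − (-2.0563515)) / 3 = -2.5378734
I_{2,1} = -2.5047234 + (-2.5047234 − (-2.4174929))/3 = -2.5338002
I_{2,2} = -2.5338002 + (-2.5338002 − (-2.5378734))/15 = -2.5335287

-2.53353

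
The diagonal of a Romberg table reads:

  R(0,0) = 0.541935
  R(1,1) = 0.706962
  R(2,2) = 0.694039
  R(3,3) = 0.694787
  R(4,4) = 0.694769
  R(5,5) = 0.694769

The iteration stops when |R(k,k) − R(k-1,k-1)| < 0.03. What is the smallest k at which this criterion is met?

k = 2

|R(1,1) − R(0,0)| = 0.165027 ≥ 0.03
|R(2,2) − R(1,1)| = 0.012923 < 0.03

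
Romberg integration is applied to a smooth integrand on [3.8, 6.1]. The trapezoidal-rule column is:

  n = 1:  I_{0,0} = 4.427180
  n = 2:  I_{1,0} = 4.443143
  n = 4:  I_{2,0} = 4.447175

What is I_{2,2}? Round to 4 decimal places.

4.4485

Richardson extrapolation on the trapezoidal column (denominator 4−1=3):
I_{1,1} = 4.443143 + (4.443143 − 4.427180)/3 = 4.448464
I_{2,1} = 4.447175 + (4.447175 − 4.443143)/3 = 4.448519
I_{2,2} = 4.448519 + (4.448519 − 4.448464)/15 = 4.448523
(Column j=1 coincides with Simpson's rule on the same nodes.)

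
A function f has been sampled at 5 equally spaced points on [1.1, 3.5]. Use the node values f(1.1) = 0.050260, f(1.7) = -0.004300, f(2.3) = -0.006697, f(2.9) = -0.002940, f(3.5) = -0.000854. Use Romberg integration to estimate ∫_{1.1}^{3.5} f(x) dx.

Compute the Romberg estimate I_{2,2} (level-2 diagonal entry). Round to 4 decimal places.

I_{0,0} (trapezoid, 1 panel, h=2.4000): 0.059287
I_{1,0} (trapezoid, 2 panels, h=1.2000): 0.021607
I_{2,0} (trapezoid, 4 panels, h=0.6000): 0.006460
I_{1,1} = 0.021607 + (0.021607 − 0.059287)/3 = 0.009047
I_{2,1} = 0.006460 + (0.006460 − 0.021607)/3 = 0.001411
I_{2,2} = 0.001411 + (0.001411 − 0.009047)/15 = 0.000902

0.0009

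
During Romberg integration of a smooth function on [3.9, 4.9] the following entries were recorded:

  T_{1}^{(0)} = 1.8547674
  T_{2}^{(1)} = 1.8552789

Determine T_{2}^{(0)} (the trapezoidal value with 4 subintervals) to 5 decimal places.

From T_{2}^{(1)} = (4·T_{2}^{(0)} − T_{1}^{(0)})/3, solve for T_{2}^{(0)}:
4·T_{2}^{(0)} = 3·1.8552789 + 1.8547674 = 7.4206041
T_{2}^{(0)} = 1.8551510

1.85515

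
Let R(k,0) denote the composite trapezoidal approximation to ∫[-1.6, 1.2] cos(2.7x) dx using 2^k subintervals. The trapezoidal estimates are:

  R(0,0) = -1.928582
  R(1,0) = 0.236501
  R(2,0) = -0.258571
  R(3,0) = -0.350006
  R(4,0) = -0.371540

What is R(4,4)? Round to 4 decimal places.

-0.3786

Richardson extrapolation on the trapezoidal column (denominator 4−1=3):
R(1,1) = (4·0.236501 − (-1.928582)) / 3 = 0.958195
R(2,1) = -0.258571 + (-0.258571 − 0.236501)/3 = -0.423595
R(3,1) = (4·(-0.350006) − (-0.258571)) / 3 = -0.380484
R(4,1) = -0.371540 + (-0.371540 − (-0.350006))/3 = -0.378718
R(2,2) = -0.423595 + (-0.423595 − 0.958195)/15 = -0.515714
R(3,2) = -0.380484 + (-0.380484 − (-0.423595))/15 = -0.377610
R(4,2) = -0.378718 + (-0.378718 − (-0.380484))/15 = -0.378600
R(3,3) = (64·(-0.377610) − (-0.515714)) / 63 = -0.375418
R(4,3) = -0.378600 + (-0.378600 − (-0.377610))/63 = -0.378616
R(4,4) = (256·(-0.378616) − (-0.375418)) / 255 = -0.378629
(Column j=1 coincides with Simpson's rule on the same nodes.)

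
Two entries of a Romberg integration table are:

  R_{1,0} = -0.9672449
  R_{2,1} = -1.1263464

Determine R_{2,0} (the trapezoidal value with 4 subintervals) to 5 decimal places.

-1.08657

From R_{2,1} = (4·R_{2,0} − R_{1,0})/3, solve for R_{2,0}:
4·R_{2,0} = 3·(-1.1263464) + (-0.9672449) = -4.3462841
R_{2,0} = -1.0865710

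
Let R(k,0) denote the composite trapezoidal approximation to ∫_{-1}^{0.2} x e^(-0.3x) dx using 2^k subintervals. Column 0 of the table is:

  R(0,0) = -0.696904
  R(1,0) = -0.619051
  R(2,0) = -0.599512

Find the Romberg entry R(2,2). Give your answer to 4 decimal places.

Richardson extrapolation on the trapezoidal column (denominator 4−1=3):
R(1,1) = -0.619051 + (-0.619051 − (-0.696904))/3 = -0.593100
R(2,1) = (4·(-0.599512) − (-0.619051)) / 3 = -0.592999
R(2,2) = -0.592999 + (-0.592999 − (-0.593100))/15 = -0.592992

-0.5930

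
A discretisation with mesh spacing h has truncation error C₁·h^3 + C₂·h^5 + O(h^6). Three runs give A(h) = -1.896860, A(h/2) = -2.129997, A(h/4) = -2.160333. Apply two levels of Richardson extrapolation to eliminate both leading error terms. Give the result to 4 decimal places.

-2.1647

First eliminate the h^3 term (factor 2^3 = 8):
  B₁ = (8·(-2.129997) − (-1.896860))/7 = -2.163302
  B₂ = (8·(-2.160333) − (-2.129997))/7 = -2.164667
Then eliminate the h^5 term (factor 2^5 = 32):
  (32·(-2.164667) − (-2.163302))/31 = -2.164711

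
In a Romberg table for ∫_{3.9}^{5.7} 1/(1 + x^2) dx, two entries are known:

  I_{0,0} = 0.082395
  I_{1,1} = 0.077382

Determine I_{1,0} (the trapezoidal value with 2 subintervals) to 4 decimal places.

From I_{1,1} = (4·I_{1,0} − I_{0,0})/3, solve for I_{1,0}:
4·I_{1,0} = 3·0.077382 + 0.082395 = 0.314541
I_{1,0} = 0.078635

0.0786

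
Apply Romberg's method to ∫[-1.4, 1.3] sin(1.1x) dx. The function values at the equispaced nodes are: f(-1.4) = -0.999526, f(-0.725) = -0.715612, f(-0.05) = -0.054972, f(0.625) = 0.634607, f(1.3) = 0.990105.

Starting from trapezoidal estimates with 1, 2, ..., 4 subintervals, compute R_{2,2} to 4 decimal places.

-0.0995

R_{0,0} (trapezoid, 1 panel, h=2.7000): -0.012718
R_{1,0} (trapezoid, 2 panels, h=1.3500): -0.080571
R_{2,0} (trapezoid, 4 panels, h=0.6750): -0.094964
R_{1,1} = -0.080571 + (-0.080571 − (-0.012718))/3 = -0.103189
R_{2,1} = -0.094964 + (-0.094964 − (-0.080571))/3 = -0.099762
R_{2,2} = -0.099762 + (-0.099762 − (-0.103189))/15 = -0.099534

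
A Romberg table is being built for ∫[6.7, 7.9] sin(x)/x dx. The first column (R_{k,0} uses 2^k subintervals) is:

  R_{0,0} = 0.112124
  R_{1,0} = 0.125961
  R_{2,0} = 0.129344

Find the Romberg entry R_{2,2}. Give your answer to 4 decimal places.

R_{1,1} = (4·0.125961 − 0.112124) / 3 = 0.130573
R_{2,1} = (4·0.129344 − 0.125961) / 3 = 0.130472
R_{2,2} = 0.130472 + (0.130472 − 0.130573)/15 = 0.130465
(Column j=1 coincides with Simpson's rule on the same nodes.)

0.1305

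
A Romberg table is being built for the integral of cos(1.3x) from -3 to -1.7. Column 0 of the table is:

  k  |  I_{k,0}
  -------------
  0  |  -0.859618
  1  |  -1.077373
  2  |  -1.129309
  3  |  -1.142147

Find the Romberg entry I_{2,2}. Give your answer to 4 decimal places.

Richardson extrapolation on the trapezoidal column (denominator 4−1=3):
I_{1,1} = -1.077373 + (-1.077373 − (-0.859618))/3 = -1.149958
I_{2,1} = -1.129309 + (-1.129309 − (-1.077373))/3 = -1.146621
I_{2,2} = -1.146621 + (-1.146621 − (-1.149958))/15 = -1.146399

-1.1464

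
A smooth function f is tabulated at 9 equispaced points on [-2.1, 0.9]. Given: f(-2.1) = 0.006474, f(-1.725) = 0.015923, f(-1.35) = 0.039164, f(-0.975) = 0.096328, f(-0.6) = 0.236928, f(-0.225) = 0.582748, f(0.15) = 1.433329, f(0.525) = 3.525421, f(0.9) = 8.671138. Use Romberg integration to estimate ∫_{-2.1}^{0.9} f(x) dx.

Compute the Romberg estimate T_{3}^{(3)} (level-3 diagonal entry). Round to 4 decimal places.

3.6118

T_{0}^{(0)} (trapezoid, 1 panel, h=3.0000): 13.016418
T_{1}^{(0)} (trapezoid, 2 panels, h=1.5000): 6.863601
T_{2}^{(0)} (trapezoid, 4 panels, h=0.7500): 4.536170
T_{3}^{(0)} (trapezoid, 8 panels, h=0.3750): 3.850743
T_{1}^{(1)} = 6.863601 + (6.863601 − 13.016418)/3 = 4.812662
T_{2}^{(1)} = 4.536170 + (4.536170 − 6.863601)/3 = 3.760360
T_{3}^{(1)} = 3.850743 + (3.850743 − 4.536170)/3 = 3.622267
T_{2}^{(2)} = 3.760360 + (3.760360 − 4.812662)/15 = 3.690207
T_{3}^{(2)} = 3.622267 + (3.622267 − 3.760360)/15 = 3.613061
T_{3}^{(3)} = 3.613061 + (3.613061 − 3.690207)/63 = 3.611836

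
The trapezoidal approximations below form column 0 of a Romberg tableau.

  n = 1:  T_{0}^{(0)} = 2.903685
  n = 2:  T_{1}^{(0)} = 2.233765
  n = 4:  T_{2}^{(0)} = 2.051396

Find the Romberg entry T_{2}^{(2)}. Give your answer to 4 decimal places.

1.9893

T_{1}^{(1)} = (4·2.233765 − 2.903685) / 3 = 2.010458
T_{2}^{(1)} = 2.051396 + (2.051396 − 2.233765)/3 = 1.990606
T_{2}^{(2)} = 1.990606 + (1.990606 − 2.010458)/15 = 1.989283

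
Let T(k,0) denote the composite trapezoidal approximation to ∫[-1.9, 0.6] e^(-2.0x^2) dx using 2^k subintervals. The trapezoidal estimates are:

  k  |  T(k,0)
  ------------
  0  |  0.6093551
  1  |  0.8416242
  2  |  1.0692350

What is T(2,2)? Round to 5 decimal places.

Richardson extrapolation on the trapezoidal column (denominator 4−1=3):
T(1,1) = 0.8416242 + (0.8416242 − 0.6093551)/3 = 0.9190472
T(2,1) = 1.0692350 + (1.0692350 − 0.8416242)/3 = 1.1451053
T(2,2) = 1.1451053 + (1.1451053 − 0.9190472)/15 = 1.1601758
(Column j=1 coincides with Simpson's rule on the same nodes.)

1.16018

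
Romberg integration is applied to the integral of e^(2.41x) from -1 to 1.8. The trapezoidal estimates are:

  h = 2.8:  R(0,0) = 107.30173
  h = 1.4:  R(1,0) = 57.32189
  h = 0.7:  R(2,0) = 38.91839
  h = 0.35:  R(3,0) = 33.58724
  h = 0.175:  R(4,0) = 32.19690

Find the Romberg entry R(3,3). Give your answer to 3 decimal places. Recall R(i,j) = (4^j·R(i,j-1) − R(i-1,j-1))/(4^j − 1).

Richardson extrapolation on the trapezoidal column (denominator 4−1=3):
R(1,1) = (4·57.32189 − 107.30173) / 3 = 40.66194
R(2,1) = 38.91839 + (38.91839 − 57.32189)/3 = 32.78389
R(3,1) = (4·33.58724 − 38.91839) / 3 = 31.81019
R(2,2) = (16·32.78389 − 40.66194) / 15 = 32.25869
R(3,2) = (16·31.81019 − 32.78389) / 15 = 31.74528
R(3,3) = (64·31.74528 − 32.25869) / 63 = 31.73713
(Column j=1 coincides with Simpson's rule on the same nodes.)

31.737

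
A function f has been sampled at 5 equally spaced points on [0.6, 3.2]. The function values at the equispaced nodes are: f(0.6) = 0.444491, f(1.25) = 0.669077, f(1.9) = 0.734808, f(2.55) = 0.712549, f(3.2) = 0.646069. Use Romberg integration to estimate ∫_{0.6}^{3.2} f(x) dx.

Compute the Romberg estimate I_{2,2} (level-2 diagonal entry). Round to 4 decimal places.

1.7525

I_{0,0} (trapezoid, 1 panel, h=2.6000): 1.417728
I_{1,0} (trapezoid, 2 panels, h=1.3000): 1.664114
I_{2,0} (trapezoid, 4 panels, h=0.6500): 1.730114
I_{1,1} = 1.664114 + (1.664114 − 1.417728)/3 = 1.746243
I_{2,1} = 1.730114 + (1.730114 − 1.664114)/3 = 1.752114
I_{2,2} = 1.752114 + (1.752114 − 1.746243)/15 = 1.752505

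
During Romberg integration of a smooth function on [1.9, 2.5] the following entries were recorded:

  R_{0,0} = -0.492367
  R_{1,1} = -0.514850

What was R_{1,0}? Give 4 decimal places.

-0.5092

From R_{1,1} = (4·R_{1,0} − R_{0,0})/3, solve for R_{1,0}:
4·R_{1,0} = 3·(-0.514850) + (-0.492367) = -2.036917
R_{1,0} = -0.509229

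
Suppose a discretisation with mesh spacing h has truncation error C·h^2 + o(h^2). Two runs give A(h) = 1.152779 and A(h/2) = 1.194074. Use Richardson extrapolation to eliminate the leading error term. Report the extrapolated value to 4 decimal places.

The leading error scales as h^2; refining by a factor of 2 reduces it by 2^2 = 4.
Extrapolated value = (4·A(h/2) − A(h)) / (4 − 1)
= (4·1.194074 − 1.152779) / 3
= 3.623517 / 3 = 1.207839

1.2078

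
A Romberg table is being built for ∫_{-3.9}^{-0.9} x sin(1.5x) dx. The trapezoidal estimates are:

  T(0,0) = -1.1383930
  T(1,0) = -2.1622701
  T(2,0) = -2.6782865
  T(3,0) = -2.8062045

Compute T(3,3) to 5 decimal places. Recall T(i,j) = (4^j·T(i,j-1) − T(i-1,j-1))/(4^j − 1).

Richardson extrapolation on the trapezoidal column (denominator 4−1=3):
T(1,1) = (4·(-2.1622701) − (-1.1383930)) / 3 = -2.5035625
T(2,1) = -2.6782865 + (-2.6782865 − (-2.1622701))/3 = -2.8502920
T(3,1) = (4·(-2.8062045) − (-2.6782865)) / 3 = -2.8488438
T(2,2) = -2.8502920 + (-2.8502920 − (-2.5035625))/15 = -2.8734073
T(3,2) = -2.8488438 + (-2.8488438 − (-2.8502920))/15 = -2.8487473
T(3,3) = -2.8487473 + (-2.8487473 − (-2.8734073))/63 = -2.8483559

-2.84836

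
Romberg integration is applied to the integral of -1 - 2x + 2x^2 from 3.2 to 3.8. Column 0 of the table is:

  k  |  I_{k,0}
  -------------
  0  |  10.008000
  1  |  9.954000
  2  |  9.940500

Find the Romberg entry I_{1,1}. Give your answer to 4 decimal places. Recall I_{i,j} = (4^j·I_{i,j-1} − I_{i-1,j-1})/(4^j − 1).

9.9360

I_{1,1} = (4·9.954000 − 10.008000) / 3 = 9.936000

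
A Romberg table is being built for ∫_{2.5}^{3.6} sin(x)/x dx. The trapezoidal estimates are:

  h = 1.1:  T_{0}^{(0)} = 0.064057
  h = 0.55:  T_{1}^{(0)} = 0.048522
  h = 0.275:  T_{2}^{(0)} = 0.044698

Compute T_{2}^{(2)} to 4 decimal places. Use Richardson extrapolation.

0.0434

Richardson extrapolation on the trapezoidal column (denominator 4−1=3):
T_{1}^{(1)} = (4·0.048522 − 0.064057) / 3 = 0.043344
T_{2}^{(1)} = (4·0.044698 − 0.048522) / 3 = 0.043423
T_{2}^{(2)} = (16·0.043423 − 0.043344) / 15 = 0.043428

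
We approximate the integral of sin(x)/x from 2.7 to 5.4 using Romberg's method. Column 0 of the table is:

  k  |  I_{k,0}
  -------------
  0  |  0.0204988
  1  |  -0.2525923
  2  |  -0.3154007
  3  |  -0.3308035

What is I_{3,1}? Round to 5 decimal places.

-0.33594

Richardson extrapolation on the trapezoidal column (denominator 4−1=3):
I_{3,1} = (4·(-0.3308035) − (-0.3154007)) / 3 = -0.3359378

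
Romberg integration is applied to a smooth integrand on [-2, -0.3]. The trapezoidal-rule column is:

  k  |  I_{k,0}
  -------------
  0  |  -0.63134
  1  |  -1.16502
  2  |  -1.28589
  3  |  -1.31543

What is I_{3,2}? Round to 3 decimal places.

-1.325

Richardson extrapolation on the trapezoidal column (denominator 4−1=3):
I_{2,1} = (4·(-1.28589) − (-1.16502)) / 3 = -1.32618
I_{3,1} = -1.31543 + (-1.31543 − (-1.28589))/3 = -1.32528
I_{3,2} = -1.32528 + (-1.32528 − (-1.32618))/15 = -1.32522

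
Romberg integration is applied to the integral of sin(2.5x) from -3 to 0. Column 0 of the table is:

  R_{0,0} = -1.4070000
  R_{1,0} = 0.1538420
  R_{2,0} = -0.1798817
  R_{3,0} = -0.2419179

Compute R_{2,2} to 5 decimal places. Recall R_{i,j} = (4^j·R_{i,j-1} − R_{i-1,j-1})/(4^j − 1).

Richardson extrapolation on the trapezoidal column (denominator 4−1=3):
R_{1,1} = (4·0.1538420 − (-1.4070000)) / 3 = 0.6741227
R_{2,1} = (4·(-0.1798817) − 0.1538420) / 3 = -0.2911229
R_{2,2} = -0.2911229 + (-0.2911229 − 0.6741227)/15 = -0.3554726

-0.35547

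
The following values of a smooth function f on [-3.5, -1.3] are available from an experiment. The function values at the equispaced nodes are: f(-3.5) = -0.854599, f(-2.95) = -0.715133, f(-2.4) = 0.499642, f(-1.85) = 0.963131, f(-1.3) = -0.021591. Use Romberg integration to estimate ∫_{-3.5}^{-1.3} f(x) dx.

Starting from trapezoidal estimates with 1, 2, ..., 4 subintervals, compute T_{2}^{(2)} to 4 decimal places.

0.1906

T_{0}^{(0)} (trapezoid, 1 panel, h=2.2000): -0.963809
T_{1}^{(0)} (trapezoid, 2 panels, h=1.1000): 0.067702
T_{2}^{(0)} (trapezoid, 4 panels, h=0.5500): 0.170250
T_{1}^{(1)} = 0.067702 + (0.067702 − (-0.963809))/3 = 0.411539
T_{2}^{(1)} = 0.170250 + (0.170250 − 0.067702)/3 = 0.204433
T_{2}^{(2)} = 0.204433 + (0.204433 − 0.411539)/15 = 0.190626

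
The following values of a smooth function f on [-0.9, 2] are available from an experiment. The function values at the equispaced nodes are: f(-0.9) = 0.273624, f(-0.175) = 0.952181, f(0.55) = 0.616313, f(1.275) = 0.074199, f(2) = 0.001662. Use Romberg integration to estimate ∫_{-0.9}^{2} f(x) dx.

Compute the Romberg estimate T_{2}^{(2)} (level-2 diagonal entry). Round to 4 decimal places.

1.3587

T_{0}^{(0)} (trapezoid, 1 panel, h=2.9000): 0.399165
T_{1}^{(0)} (trapezoid, 2 panels, h=1.4500): 1.093236
T_{2}^{(0)} (trapezoid, 4 panels, h=0.7250): 1.290744
T_{1}^{(1)} = 1.093236 + (1.093236 − 0.399165)/3 = 1.324593
T_{2}^{(1)} = 1.290744 + (1.290744 − 1.093236)/3 = 1.356580
T_{2}^{(2)} = 1.356580 + (1.356580 − 1.324593)/15 = 1.358712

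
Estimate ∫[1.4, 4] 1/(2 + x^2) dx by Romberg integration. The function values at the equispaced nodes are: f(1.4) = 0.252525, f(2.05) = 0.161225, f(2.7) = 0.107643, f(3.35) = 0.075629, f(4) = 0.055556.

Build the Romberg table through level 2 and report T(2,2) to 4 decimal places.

T(0,0) (trapezoid, 1 panel, h=2.6000): 0.400505
T(1,0) (trapezoid, 2 panels, h=1.3000): 0.340189
T(2,0) (trapezoid, 4 panels, h=0.6500): 0.324049
T(1,1) = 0.340189 + (0.340189 − 0.400505)/3 = 0.320084
T(2,1) = 0.324049 + (0.324049 − 0.340189)/3 = 0.318669
T(2,2) = 0.318669 + (0.318669 − 0.320084)/15 = 0.318575

0.3186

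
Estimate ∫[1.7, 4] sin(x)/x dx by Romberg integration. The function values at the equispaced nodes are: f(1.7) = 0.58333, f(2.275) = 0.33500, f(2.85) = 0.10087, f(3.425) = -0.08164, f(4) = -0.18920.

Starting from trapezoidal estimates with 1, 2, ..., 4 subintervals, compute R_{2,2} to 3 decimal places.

0.309

R_{0,0} (trapezoid, 1 panel, h=2.3000): 0.45325
R_{1,0} (trapezoid, 2 panels, h=1.1500): 0.34263
R_{2,0} (trapezoid, 4 panels, h=0.5750): 0.31699
R_{1,1} = 0.34263 + (0.34263 − 0.45325)/3 = 0.30576
R_{2,1} = 0.31699 + (0.31699 − 0.34263)/3 = 0.30844
R_{2,2} = 0.30844 + (0.30844 − 0.30576)/15 = 0.30862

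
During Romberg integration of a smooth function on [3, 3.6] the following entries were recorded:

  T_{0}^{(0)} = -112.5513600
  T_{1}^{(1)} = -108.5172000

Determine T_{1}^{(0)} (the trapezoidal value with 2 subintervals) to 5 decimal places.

From T_{1}^{(1)} = (4·T_{1}^{(0)} − T_{0}^{(0)})/3, solve for T_{1}^{(0)}:
4·T_{1}^{(0)} = 3·(-108.5172000) + (-112.5513600) = -438.1029600
T_{1}^{(0)} = -109.5257400

-109.52574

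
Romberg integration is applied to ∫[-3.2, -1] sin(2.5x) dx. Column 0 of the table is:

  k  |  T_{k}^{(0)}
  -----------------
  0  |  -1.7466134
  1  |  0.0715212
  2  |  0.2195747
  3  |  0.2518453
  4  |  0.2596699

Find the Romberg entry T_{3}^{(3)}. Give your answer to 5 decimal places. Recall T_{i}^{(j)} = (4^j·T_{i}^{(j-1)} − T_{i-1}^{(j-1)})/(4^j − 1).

T_{1}^{(1)} = 0.0715212 + (0.0715212 − (-1.7466134))/3 = 0.6775661
T_{2}^{(1)} = 0.2195747 + (0.2195747 − 0.0715212)/3 = 0.2689259
T_{3}^{(1)} = (4·0.2518453 − 0.2195747) / 3 = 0.2626022
T_{2}^{(2)} = 0.2689259 + (0.2689259 − 0.6775661)/15 = 0.2416832
T_{3}^{(2)} = (16·0.2626022 − 0.2689259) / 15 = 0.2621806
T_{3}^{(3)} = (64·0.2621806 − 0.2416832) / 63 = 0.2625060

0.26251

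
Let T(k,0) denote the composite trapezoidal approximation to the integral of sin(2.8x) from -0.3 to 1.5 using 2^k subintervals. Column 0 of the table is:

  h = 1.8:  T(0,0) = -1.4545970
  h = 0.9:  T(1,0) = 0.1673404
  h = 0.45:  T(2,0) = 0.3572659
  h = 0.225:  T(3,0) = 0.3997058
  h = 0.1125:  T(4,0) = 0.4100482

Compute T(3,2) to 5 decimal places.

0.41340

Richardson extrapolation on the trapezoidal column (denominator 4−1=3):
T(2,1) = (4·0.3572659 − 0.1673404) / 3 = 0.4205744
T(3,1) = (4·0.3997058 − 0.3572659) / 3 = 0.4138524
T(3,2) = (16·0.4138524 − 0.4205744) / 15 = 0.4134043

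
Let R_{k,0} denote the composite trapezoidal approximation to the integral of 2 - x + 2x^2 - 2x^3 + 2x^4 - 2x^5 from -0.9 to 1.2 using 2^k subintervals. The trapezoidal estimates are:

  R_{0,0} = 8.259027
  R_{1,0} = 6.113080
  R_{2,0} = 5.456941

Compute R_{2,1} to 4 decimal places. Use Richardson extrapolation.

Richardson extrapolation on the trapezoidal column (denominator 4−1=3):
R_{2,1} = (4·5.456941 − 6.113080) / 3 = 5.238228

5.2382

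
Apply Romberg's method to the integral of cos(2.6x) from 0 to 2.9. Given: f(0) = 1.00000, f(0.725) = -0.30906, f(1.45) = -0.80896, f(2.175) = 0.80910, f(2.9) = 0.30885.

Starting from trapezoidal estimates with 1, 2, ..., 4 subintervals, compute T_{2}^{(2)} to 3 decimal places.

T_{0}^{(0)} (trapezoid, 1 panel, h=2.9000): 1.89783
T_{1}^{(0)} (trapezoid, 2 panels, h=1.4500): -0.22408
T_{2}^{(0)} (trapezoid, 4 panels, h=0.7250): 0.25049
T_{1}^{(1)} = -0.22408 + (-0.22408 − 1.89783)/3 = -0.93138
T_{2}^{(1)} = 0.25049 + (0.25049 − (-0.22408))/3 = 0.40868
T_{2}^{(2)} = 0.40868 + (0.40868 − (-0.93138))/15 = 0.49802

0.498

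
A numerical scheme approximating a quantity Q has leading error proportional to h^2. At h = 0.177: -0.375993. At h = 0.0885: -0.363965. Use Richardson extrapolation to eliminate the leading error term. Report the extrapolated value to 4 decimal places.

-0.3600

The leading error scales as h^2; refining by a factor of 2 reduces it by 2^2 = 4.
Extrapolated value = (4·A(h/2) − A(h)) / (4 − 1)
= (4·(-0.363965) − (-0.375993)) / 3
= -1.079867 / 3 = -0.359956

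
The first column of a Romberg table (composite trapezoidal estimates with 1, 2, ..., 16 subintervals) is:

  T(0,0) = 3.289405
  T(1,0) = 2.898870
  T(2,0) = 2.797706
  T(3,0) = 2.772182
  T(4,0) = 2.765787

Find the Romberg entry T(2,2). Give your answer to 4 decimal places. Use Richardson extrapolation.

2.7637

Richardson extrapolation on the trapezoidal column (denominator 4−1=3):
T(1,1) = (4·2.898870 − 3.289405) / 3 = 2.768692
T(2,1) = 2.797706 + (2.797706 − 2.898870)/3 = 2.763985
T(2,2) = (16·2.763985 − 2.768692) / 15 = 2.763671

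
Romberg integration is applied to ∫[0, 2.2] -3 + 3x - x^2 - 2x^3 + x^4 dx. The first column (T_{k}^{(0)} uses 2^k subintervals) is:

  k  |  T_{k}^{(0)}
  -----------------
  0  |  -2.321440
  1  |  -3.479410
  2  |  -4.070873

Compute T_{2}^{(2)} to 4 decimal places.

-4.2949

T_{1}^{(1)} = -3.479410 + (-3.479410 − (-2.321440))/3 = -3.865400
T_{2}^{(1)} = (4·(-4.070873) − (-3.479410)) / 3 = -4.268027
T_{2}^{(2)} = (16·(-4.268027) − (-3.865400)) / 15 = -4.294869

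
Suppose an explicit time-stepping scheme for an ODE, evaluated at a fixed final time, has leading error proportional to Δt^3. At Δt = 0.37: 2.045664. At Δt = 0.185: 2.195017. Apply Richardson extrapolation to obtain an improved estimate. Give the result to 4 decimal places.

Extrapolated value = (8·A(Δt/2) − A(Δt)) / (8 − 1)
= (8·2.195017 − 2.045664) / 7
= 15.514472 / 7 = 2.216353

2.2164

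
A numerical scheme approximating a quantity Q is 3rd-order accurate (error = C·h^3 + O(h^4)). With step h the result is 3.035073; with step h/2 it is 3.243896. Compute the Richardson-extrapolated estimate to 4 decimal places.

3.2737

Extrapolated value = (8·A(h/2) − A(h)) / (8 − 1)
= (8·3.243896 − 3.035073) / 7
= 22.916095 / 7 = 3.273728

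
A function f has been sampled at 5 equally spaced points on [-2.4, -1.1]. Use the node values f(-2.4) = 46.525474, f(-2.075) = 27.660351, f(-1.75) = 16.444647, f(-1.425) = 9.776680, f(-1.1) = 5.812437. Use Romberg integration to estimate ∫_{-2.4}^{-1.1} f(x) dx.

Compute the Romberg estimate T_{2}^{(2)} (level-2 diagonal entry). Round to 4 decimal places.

25.4466

T_{0}^{(0)} (trapezoid, 1 panel, h=1.3000): 34.019642
T_{1}^{(0)} (trapezoid, 2 panels, h=0.6500): 27.698842
T_{2}^{(0)} (trapezoid, 4 panels, h=0.3250): 26.016456
T_{1}^{(1)} = 27.698842 + (27.698842 − 34.019642)/3 = 25.591909
T_{2}^{(1)} = 26.016456 + (26.016456 − 27.698842)/3 = 25.455661
T_{2}^{(2)} = 25.455661 + (25.455661 − 25.591909)/15 = 25.446578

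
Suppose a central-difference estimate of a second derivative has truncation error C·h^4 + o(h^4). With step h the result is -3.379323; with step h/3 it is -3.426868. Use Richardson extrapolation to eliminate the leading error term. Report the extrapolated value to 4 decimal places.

The leading error scales as h^4; refining by a factor of 3 reduces it by 3^4 = 81.
Extrapolated value = (81·A(h/3) − A(h)) / (81 − 1)
= (81·(-3.426868) − (-3.379323)) / 80
= -274.196985 / 80 = -3.427462

-3.4275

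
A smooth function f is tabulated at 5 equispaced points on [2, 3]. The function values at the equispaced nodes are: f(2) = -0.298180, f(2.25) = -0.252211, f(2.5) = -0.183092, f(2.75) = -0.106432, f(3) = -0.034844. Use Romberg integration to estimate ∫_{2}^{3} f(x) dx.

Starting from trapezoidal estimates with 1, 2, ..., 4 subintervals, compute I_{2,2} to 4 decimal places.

I_{0,0} (trapezoid, 1 panel, h=1.0000): -0.166512
I_{1,0} (trapezoid, 2 panels, h=0.5000): -0.174802
I_{2,0} (trapezoid, 4 panels, h=0.2500): -0.177062
I_{1,1} = -0.174802 + (-0.174802 − (-0.166512))/3 = -0.177565
I_{2,1} = -0.177062 + (-0.177062 − (-0.174802))/3 = -0.177815
I_{2,2} = -0.177815 + (-0.177815 − (-0.177565))/15 = -0.177832

-0.1778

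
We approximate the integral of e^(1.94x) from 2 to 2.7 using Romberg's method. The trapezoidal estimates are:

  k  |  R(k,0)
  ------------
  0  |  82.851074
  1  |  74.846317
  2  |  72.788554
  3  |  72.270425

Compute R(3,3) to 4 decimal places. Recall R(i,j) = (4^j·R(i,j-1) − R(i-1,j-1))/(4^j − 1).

72.0974

Richardson extrapolation on the trapezoidal column (denominator 4−1=3):
R(1,1) = (4·74.846317 − 82.851074) / 3 = 72.178065
R(2,1) = (4·72.788554 − 74.846317) / 3 = 72.102633
R(3,1) = 72.270425 + (72.270425 − 72.788554)/3 = 72.097715
R(2,2) = 72.102633 + (72.102633 − 72.178065)/15 = 72.097604
R(3,2) = 72.097715 + (72.097715 − 72.102633)/15 = 72.097387
R(3,3) = 72.097387 + (72.097387 − 72.097604)/63 = 72.097384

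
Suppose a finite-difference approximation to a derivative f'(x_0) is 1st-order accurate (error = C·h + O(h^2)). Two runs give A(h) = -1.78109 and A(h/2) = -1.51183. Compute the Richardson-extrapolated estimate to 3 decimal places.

The leading error scales as h; refining by a factor of 2 reduces it by 2^1 = 2.
Extrapolated value = (2·A(h/2) − A(h)) / (2 − 1)
= (2·(-1.51183) − (-1.78109)) / 1
= -1.24257 / 1 = -1.24257

-1.243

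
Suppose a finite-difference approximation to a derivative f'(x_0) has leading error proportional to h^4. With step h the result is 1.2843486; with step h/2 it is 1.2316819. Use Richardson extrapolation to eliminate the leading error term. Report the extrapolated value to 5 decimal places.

1.22817

The leading error scales as h^4; refining by a factor of 2 reduces it by 2^4 = 16.
Extrapolated value = (16·A(h/2) − A(h)) / (16 − 1)
= (16·1.2316819 − 1.2843486) / 15
= 18.4225618 / 15 = 1.2281708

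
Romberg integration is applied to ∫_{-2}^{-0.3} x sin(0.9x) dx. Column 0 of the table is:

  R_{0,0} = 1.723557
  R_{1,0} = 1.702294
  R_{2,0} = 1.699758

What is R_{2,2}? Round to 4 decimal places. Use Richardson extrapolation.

1.6992

Richardson extrapolation on the trapezoidal column (denominator 4−1=3):
R_{1,1} = 1.702294 + (1.702294 − 1.723557)/3 = 1.695206
R_{2,1} = (4·1.699758 − 1.702294) / 3 = 1.698913
R_{2,2} = (16·1.698913 − 1.695206) / 15 = 1.699160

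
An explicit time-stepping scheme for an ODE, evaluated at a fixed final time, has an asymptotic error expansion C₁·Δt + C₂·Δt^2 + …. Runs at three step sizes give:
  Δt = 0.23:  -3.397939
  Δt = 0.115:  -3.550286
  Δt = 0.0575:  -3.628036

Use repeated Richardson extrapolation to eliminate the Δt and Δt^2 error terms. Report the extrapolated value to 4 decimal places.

-3.7068

First eliminate the Δt term (factor 2^1 = 2):
  B₁ = (2·(-3.550286) − (-3.397939))/1 = -3.702633
  B₂ = (2·(-3.628036) − (-3.550286))/1 = -3.705786
Then eliminate the Δt^2 term (factor 2^2 = 4):
  (4·(-3.705786) − (-3.702633))/3 = -3.706837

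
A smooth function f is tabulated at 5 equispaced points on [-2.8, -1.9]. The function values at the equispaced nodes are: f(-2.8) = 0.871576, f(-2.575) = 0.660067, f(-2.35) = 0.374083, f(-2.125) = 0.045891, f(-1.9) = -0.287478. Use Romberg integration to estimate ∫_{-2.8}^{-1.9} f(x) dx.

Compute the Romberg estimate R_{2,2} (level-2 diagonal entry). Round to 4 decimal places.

R_{0,0} (trapezoid, 1 panel, h=0.9000): 0.262844
R_{1,0} (trapezoid, 2 panels, h=0.4500): 0.299759
R_{2,0} (trapezoid, 4 panels, h=0.2250): 0.308720
R_{1,1} = 0.299759 + (0.299759 − 0.262844)/3 = 0.312064
R_{2,1} = 0.308720 + (0.308720 − 0.299759)/3 = 0.311707
R_{2,2} = 0.311707 + (0.311707 − 0.312064)/15 = 0.311683

0.3117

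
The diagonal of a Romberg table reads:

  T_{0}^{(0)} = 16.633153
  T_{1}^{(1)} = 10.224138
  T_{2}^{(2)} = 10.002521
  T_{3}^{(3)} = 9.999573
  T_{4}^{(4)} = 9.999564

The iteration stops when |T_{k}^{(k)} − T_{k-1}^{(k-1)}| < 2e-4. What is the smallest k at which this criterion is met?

|T_{1}^{(1)} − T_{0}^{(0)}| = 6.409015 ≥ 2e-4
|T_{2}^{(2)} − T_{1}^{(1)}| = 0.221617 ≥ 2e-4
|T_{3}^{(3)} − T_{2}^{(2)}| = 0.002948 ≥ 2e-4
|T_{4}^{(4)} − T_{3}^{(3)}| = 0.000009 < 2e-4

k = 4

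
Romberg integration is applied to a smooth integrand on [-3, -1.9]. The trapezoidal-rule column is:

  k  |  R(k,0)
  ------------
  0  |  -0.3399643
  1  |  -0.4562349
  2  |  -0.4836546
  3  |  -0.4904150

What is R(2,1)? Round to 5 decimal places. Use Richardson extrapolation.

-0.49279

Richardson extrapolation on the trapezoidal column (denominator 4−1=3):
R(2,1) = (4·(-0.4836546) − (-0.4562349)) / 3 = -0.4927945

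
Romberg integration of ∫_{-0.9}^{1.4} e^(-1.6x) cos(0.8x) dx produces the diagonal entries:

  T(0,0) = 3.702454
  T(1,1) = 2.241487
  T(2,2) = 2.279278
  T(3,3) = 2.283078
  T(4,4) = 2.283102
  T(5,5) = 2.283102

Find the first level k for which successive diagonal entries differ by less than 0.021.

|T(1,1) − T(0,0)| = 1.460967 ≥ 0.021
|T(2,2) − T(1,1)| = 0.037791 ≥ 0.021
|T(3,3) − T(2,2)| = 0.003800 < 0.021

k = 3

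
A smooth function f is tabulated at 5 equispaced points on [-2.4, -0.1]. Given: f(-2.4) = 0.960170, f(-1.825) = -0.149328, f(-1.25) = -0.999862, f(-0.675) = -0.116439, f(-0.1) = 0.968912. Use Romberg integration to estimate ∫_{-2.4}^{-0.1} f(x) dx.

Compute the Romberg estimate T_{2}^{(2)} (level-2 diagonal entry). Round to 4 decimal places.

T_{0}^{(0)} (trapezoid, 1 panel, h=2.3000): 2.218444
T_{1}^{(0)} (trapezoid, 2 panels, h=1.1500): -0.040619
T_{2}^{(0)} (trapezoid, 4 panels, h=0.5750): -0.173126
T_{1}^{(1)} = -0.040619 + (-0.040619 − 2.218444)/3 = -0.793640
T_{2}^{(1)} = -0.173126 + (-0.173126 − (-0.040619))/3 = -0.217295
T_{2}^{(2)} = -0.217295 + (-0.217295 − (-0.793640))/15 = -0.178872

-0.1789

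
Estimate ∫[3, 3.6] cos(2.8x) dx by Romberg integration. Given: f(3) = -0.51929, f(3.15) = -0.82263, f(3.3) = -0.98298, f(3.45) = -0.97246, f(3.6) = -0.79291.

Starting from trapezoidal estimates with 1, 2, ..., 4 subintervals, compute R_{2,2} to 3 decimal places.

R_{0,0} (trapezoid, 1 panel, h=0.6000): -0.39366
R_{1,0} (trapezoid, 2 panels, h=0.3000): -0.49172
R_{2,0} (trapezoid, 4 panels, h=0.1500): -0.51513
R_{1,1} = -0.49172 + (-0.49172 − (-0.39366))/3 = -0.52441
R_{2,1} = -0.51513 + (-0.51513 − (-0.49172))/3 = -0.52293
R_{2,2} = -0.52293 + (-0.52293 − (-0.52441))/15 = -0.52283

-0.523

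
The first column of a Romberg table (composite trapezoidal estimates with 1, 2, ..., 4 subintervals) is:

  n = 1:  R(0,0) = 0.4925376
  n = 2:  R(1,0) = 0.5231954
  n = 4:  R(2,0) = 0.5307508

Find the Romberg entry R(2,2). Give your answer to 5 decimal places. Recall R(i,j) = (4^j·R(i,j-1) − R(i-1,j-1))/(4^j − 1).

Richardson extrapolation on the trapezoidal column (denominator 4−1=3):
R(1,1) = 0.5231954 + (0.5231954 − 0.4925376)/3 = 0.5334147
R(2,1) = 0.5307508 + (0.5307508 − 0.5231954)/3 = 0.5332693
R(2,2) = (16·0.5332693 − 0.5334147) / 15 = 0.5332596

0.53326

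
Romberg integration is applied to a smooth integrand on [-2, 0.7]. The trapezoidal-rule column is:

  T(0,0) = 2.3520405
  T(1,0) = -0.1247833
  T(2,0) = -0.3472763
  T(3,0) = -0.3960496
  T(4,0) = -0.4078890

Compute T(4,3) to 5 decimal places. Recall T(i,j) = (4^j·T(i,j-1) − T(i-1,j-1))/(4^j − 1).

-0.41181

Richardson extrapolation on the trapezoidal column (denominator 4−1=3):
T(2,1) = (4·(-0.3472763) − (-0.1247833)) / 3 = -0.4214406
T(3,1) = -0.3960496 + (-0.3960496 − (-0.3472763))/3 = -0.4123074
T(4,1) = -0.4078890 + (-0.4078890 − (-0.3960496))/3 = -0.4118355
T(3,2) = -0.4123074 + (-0.4123074 − (-0.4214406))/15 = -0.4116985
T(4,2) = -0.4118355 + (-0.4118355 − (-0.4123074))/15 = -0.4118040
T(4,3) = (64·(-0.4118040) − (-0.4116985)) / 63 = -0.4118057
(Column j=1 coincides with Simpson's rule on the same nodes.)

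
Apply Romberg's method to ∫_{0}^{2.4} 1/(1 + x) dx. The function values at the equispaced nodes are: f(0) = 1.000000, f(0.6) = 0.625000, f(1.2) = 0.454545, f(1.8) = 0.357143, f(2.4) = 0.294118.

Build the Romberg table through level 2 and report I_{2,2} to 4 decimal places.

I_{0,0} (trapezoid, 1 panel, h=2.4000): 1.552942
I_{1,0} (trapezoid, 2 panels, h=1.2000): 1.321925
I_{2,0} (trapezoid, 4 panels, h=0.6000): 1.250248
I_{1,1} = 1.321925 + (1.321925 − 1.552942)/3 = 1.244919
I_{2,1} = 1.250248 + (1.250248 − 1.321925)/3 = 1.226356
I_{2,2} = 1.226356 + (1.226356 − 1.244919)/15 = 1.225118

1.2251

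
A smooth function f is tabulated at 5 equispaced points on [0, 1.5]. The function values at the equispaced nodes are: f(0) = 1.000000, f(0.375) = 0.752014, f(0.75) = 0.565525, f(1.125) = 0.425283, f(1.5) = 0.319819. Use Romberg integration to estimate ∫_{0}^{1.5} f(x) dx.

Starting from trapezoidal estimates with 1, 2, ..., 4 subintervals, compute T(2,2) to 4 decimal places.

T(0,0) (trapezoid, 1 panel, h=1.5000): 0.989864
T(1,0) (trapezoid, 2 panels, h=0.7500): 0.919076
T(2,0) (trapezoid, 4 panels, h=0.3750): 0.901024
T(1,1) = 0.919076 + (0.919076 − 0.989864)/3 = 0.895480
T(2,1) = 0.901024 + (0.901024 − 0.919076)/3 = 0.895007
T(2,2) = 0.895007 + (0.895007 − 0.895480)/15 = 0.894975

0.8950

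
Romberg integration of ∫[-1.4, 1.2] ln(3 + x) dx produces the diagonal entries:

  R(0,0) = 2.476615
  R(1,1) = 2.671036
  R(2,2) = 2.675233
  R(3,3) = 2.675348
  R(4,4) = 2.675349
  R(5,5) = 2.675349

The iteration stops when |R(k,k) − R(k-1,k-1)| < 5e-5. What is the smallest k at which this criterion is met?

|R(1,1) − R(0,0)| = 0.194421 ≥ 5e-5
|R(2,2) − R(1,1)| = 0.004197 ≥ 5e-5
|R(3,3) − R(2,2)| = 0.000115 ≥ 5e-5
|R(4,4) − R(3,3)| = 0.000001 < 5e-5

k = 4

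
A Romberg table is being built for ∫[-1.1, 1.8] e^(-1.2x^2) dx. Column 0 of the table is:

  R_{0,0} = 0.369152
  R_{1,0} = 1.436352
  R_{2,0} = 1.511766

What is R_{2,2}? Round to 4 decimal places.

1.5199

R_{1,1} = 1.436352 + (1.436352 − 0.369152)/3 = 1.792085
R_{2,1} = 1.511766 + (1.511766 − 1.436352)/3 = 1.536904
R_{2,2} = (16·1.536904 − 1.792085) / 15 = 1.519892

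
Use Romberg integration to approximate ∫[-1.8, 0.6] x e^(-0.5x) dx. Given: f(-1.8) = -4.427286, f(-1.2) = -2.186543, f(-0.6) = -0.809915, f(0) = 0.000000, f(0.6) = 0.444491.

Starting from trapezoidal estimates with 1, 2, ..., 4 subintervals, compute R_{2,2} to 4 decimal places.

R_{0,0} (trapezoid, 1 panel, h=2.4000): -4.779354
R_{1,0} (trapezoid, 2 panels, h=1.2000): -3.361575
R_{2,0} (trapezoid, 4 panels, h=0.6000): -2.992713
R_{1,1} = -3.361575 + (-3.361575 − (-4.779354))/3 = -2.888982
R_{2,1} = -2.992713 + (-2.992713 − (-3.361575))/3 = -2.869759
R_{2,2} = -2.869759 + (-2.869759 − (-2.888982))/15 = -2.868477

-2.8685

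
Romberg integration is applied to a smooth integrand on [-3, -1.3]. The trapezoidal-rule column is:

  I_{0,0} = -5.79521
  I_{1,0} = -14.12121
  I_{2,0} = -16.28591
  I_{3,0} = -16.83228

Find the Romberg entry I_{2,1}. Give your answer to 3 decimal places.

-17.007

I_{2,1} = -16.28591 + (-16.28591 − (-14.12121))/3 = -17.00748
(Column j=1 coincides with Simpson's rule on the same nodes.)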